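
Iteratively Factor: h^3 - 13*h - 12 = (h - 4)*(h^2 + 4*h + 3) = (h - 4)*(h + 3)*(h + 1)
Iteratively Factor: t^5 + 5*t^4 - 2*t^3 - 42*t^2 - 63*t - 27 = (t + 1)*(t^4 + 4*t^3 - 6*t^2 - 36*t - 27) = (t - 3)*(t + 1)*(t^3 + 7*t^2 + 15*t + 9) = (t - 3)*(t + 1)*(t + 3)*(t^2 + 4*t + 3) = (t - 3)*(t + 1)^2*(t + 3)*(t + 3)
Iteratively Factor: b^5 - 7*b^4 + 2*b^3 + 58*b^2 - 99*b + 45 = (b - 1)*(b^4 - 6*b^3 - 4*b^2 + 54*b - 45) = (b - 1)*(b + 3)*(b^3 - 9*b^2 + 23*b - 15) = (b - 5)*(b - 1)*(b + 3)*(b^2 - 4*b + 3) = (b - 5)*(b - 3)*(b - 1)*(b + 3)*(b - 1)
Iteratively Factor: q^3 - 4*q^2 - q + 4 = (q - 1)*(q^2 - 3*q - 4) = (q - 4)*(q - 1)*(q + 1)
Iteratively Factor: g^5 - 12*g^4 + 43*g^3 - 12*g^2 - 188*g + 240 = (g - 4)*(g^4 - 8*g^3 + 11*g^2 + 32*g - 60) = (g - 5)*(g - 4)*(g^3 - 3*g^2 - 4*g + 12) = (g - 5)*(g - 4)*(g - 3)*(g^2 - 4) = (g - 5)*(g - 4)*(g - 3)*(g + 2)*(g - 2)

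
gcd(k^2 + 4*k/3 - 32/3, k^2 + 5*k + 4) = k + 4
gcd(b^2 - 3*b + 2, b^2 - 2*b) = b - 2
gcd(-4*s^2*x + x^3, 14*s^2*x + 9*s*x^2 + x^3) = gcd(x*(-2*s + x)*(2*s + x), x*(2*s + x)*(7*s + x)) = 2*s*x + x^2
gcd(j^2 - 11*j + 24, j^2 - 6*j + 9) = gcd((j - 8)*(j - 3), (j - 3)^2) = j - 3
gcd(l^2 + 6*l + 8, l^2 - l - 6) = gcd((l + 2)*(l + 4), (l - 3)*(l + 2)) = l + 2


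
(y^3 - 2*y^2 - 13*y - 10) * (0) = 0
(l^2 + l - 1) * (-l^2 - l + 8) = -l^4 - 2*l^3 + 8*l^2 + 9*l - 8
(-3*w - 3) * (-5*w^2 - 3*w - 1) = 15*w^3 + 24*w^2 + 12*w + 3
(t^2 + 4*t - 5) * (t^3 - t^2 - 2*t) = t^5 + 3*t^4 - 11*t^3 - 3*t^2 + 10*t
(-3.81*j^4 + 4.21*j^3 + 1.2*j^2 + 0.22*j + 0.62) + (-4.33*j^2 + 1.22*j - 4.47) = -3.81*j^4 + 4.21*j^3 - 3.13*j^2 + 1.44*j - 3.85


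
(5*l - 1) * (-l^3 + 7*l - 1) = -5*l^4 + l^3 + 35*l^2 - 12*l + 1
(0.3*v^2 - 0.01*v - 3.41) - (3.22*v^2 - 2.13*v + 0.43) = -2.92*v^2 + 2.12*v - 3.84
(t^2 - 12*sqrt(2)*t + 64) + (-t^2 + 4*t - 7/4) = -12*sqrt(2)*t + 4*t + 249/4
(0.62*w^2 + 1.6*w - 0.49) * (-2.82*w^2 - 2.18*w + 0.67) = -1.7484*w^4 - 5.8636*w^3 - 1.6908*w^2 + 2.1402*w - 0.3283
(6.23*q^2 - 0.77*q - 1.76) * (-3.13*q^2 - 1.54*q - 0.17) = -19.4999*q^4 - 7.1841*q^3 + 5.6355*q^2 + 2.8413*q + 0.2992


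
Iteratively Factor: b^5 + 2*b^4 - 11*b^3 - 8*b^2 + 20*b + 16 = (b - 2)*(b^4 + 4*b^3 - 3*b^2 - 14*b - 8) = (b - 2)*(b + 1)*(b^3 + 3*b^2 - 6*b - 8) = (b - 2)*(b + 1)*(b + 4)*(b^2 - b - 2) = (b - 2)^2*(b + 1)*(b + 4)*(b + 1)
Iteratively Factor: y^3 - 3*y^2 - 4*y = (y - 4)*(y^2 + y) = y*(y - 4)*(y + 1)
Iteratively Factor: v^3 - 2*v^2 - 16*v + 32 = (v - 2)*(v^2 - 16) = (v - 4)*(v - 2)*(v + 4)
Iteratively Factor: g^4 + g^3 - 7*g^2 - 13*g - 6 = (g + 2)*(g^3 - g^2 - 5*g - 3) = (g + 1)*(g + 2)*(g^2 - 2*g - 3) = (g + 1)^2*(g + 2)*(g - 3)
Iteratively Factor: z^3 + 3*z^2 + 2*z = (z + 2)*(z^2 + z) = (z + 1)*(z + 2)*(z)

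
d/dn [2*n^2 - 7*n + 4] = 4*n - 7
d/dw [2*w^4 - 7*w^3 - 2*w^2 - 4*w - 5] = 8*w^3 - 21*w^2 - 4*w - 4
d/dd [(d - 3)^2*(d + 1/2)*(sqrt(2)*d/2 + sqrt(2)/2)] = sqrt(2)*(8*d^3 - 27*d^2 + 2*d + 21)/4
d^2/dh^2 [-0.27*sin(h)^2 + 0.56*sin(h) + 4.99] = -0.56*sin(h) - 0.54*cos(2*h)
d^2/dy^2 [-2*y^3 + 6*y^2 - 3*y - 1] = 12 - 12*y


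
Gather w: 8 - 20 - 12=-24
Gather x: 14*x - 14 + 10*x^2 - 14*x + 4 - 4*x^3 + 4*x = -4*x^3 + 10*x^2 + 4*x - 10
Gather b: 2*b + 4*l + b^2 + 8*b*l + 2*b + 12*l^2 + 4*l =b^2 + b*(8*l + 4) + 12*l^2 + 8*l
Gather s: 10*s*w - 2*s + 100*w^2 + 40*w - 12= s*(10*w - 2) + 100*w^2 + 40*w - 12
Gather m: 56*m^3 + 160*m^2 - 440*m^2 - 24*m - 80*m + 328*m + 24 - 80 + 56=56*m^3 - 280*m^2 + 224*m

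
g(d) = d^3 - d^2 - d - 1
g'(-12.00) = 455.00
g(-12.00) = -1861.00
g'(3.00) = 20.00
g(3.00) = 14.00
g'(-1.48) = 8.53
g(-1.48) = -4.95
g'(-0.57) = 1.11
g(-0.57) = -0.94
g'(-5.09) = 86.90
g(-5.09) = -153.69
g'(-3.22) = 36.55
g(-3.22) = -41.53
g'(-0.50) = 0.75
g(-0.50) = -0.88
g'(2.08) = 7.82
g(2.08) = 1.59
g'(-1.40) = 7.68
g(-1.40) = -4.30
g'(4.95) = 62.61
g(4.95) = 90.83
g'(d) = 3*d^2 - 2*d - 1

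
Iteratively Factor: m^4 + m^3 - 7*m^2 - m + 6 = (m + 3)*(m^3 - 2*m^2 - m + 2) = (m - 1)*(m + 3)*(m^2 - m - 2) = (m - 1)*(m + 1)*(m + 3)*(m - 2)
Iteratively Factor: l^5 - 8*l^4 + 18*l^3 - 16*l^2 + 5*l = (l - 1)*(l^4 - 7*l^3 + 11*l^2 - 5*l) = (l - 1)^2*(l^3 - 6*l^2 + 5*l) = l*(l - 1)^2*(l^2 - 6*l + 5) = l*(l - 5)*(l - 1)^2*(l - 1)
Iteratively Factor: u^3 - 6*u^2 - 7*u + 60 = (u - 5)*(u^2 - u - 12) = (u - 5)*(u - 4)*(u + 3)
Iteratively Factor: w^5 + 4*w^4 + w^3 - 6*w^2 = (w - 1)*(w^4 + 5*w^3 + 6*w^2) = (w - 1)*(w + 2)*(w^3 + 3*w^2) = w*(w - 1)*(w + 2)*(w^2 + 3*w) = w^2*(w - 1)*(w + 2)*(w + 3)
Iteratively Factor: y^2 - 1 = (y - 1)*(y + 1)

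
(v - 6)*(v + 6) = v^2 - 36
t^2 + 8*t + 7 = (t + 1)*(t + 7)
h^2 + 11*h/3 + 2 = (h + 2/3)*(h + 3)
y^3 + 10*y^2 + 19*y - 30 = (y - 1)*(y + 5)*(y + 6)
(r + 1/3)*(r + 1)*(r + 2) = r^3 + 10*r^2/3 + 3*r + 2/3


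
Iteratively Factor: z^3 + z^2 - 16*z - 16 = (z + 1)*(z^2 - 16) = (z - 4)*(z + 1)*(z + 4)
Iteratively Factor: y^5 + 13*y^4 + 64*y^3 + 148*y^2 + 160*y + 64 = (y + 4)*(y^4 + 9*y^3 + 28*y^2 + 36*y + 16) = (y + 1)*(y + 4)*(y^3 + 8*y^2 + 20*y + 16) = (y + 1)*(y + 2)*(y + 4)*(y^2 + 6*y + 8) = (y + 1)*(y + 2)*(y + 4)^2*(y + 2)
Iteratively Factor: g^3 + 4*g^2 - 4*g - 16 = (g + 2)*(g^2 + 2*g - 8) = (g - 2)*(g + 2)*(g + 4)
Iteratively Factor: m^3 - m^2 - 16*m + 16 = (m + 4)*(m^2 - 5*m + 4) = (m - 4)*(m + 4)*(m - 1)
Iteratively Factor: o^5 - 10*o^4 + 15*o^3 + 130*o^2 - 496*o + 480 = (o + 4)*(o^4 - 14*o^3 + 71*o^2 - 154*o + 120) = (o - 2)*(o + 4)*(o^3 - 12*o^2 + 47*o - 60) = (o - 5)*(o - 2)*(o + 4)*(o^2 - 7*o + 12) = (o - 5)*(o - 3)*(o - 2)*(o + 4)*(o - 4)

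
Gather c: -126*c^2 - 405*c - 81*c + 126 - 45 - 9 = -126*c^2 - 486*c + 72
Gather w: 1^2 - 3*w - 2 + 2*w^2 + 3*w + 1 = 2*w^2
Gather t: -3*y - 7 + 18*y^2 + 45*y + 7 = 18*y^2 + 42*y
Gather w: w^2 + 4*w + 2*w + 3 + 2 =w^2 + 6*w + 5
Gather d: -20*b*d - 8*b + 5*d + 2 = -8*b + d*(5 - 20*b) + 2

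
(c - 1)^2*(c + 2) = c^3 - 3*c + 2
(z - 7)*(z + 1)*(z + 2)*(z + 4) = z^4 - 35*z^2 - 90*z - 56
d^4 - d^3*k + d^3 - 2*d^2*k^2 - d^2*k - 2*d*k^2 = d*(d + 1)*(d - 2*k)*(d + k)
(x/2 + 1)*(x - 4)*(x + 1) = x^3/2 - x^2/2 - 5*x - 4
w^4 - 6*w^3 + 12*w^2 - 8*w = w*(w - 2)^3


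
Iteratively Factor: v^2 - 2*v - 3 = (v - 3)*(v + 1)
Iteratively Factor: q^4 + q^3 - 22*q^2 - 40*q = (q + 4)*(q^3 - 3*q^2 - 10*q) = q*(q + 4)*(q^2 - 3*q - 10) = q*(q + 2)*(q + 4)*(q - 5)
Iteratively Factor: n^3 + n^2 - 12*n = (n)*(n^2 + n - 12) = n*(n - 3)*(n + 4)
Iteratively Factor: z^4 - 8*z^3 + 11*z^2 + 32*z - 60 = (z - 2)*(z^3 - 6*z^2 - z + 30) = (z - 3)*(z - 2)*(z^2 - 3*z - 10) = (z - 3)*(z - 2)*(z + 2)*(z - 5)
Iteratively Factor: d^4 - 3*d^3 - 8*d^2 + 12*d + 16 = (d - 4)*(d^3 + d^2 - 4*d - 4) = (d - 4)*(d + 2)*(d^2 - d - 2) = (d - 4)*(d - 2)*(d + 2)*(d + 1)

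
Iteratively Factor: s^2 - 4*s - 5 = (s - 5)*(s + 1)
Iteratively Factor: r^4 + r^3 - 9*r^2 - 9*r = (r)*(r^3 + r^2 - 9*r - 9) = r*(r + 1)*(r^2 - 9) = r*(r + 1)*(r + 3)*(r - 3)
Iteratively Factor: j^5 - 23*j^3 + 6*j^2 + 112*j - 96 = (j - 4)*(j^4 + 4*j^3 - 7*j^2 - 22*j + 24) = (j - 4)*(j + 3)*(j^3 + j^2 - 10*j + 8) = (j - 4)*(j - 1)*(j + 3)*(j^2 + 2*j - 8) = (j - 4)*(j - 1)*(j + 3)*(j + 4)*(j - 2)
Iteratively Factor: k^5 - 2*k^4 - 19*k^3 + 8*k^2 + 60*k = (k - 2)*(k^4 - 19*k^2 - 30*k) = k*(k - 2)*(k^3 - 19*k - 30) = k*(k - 2)*(k + 3)*(k^2 - 3*k - 10) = k*(k - 5)*(k - 2)*(k + 3)*(k + 2)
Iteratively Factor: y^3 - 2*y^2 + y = (y - 1)*(y^2 - y) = (y - 1)^2*(y)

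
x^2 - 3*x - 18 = (x - 6)*(x + 3)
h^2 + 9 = (h - 3*I)*(h + 3*I)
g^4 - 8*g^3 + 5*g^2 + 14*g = g*(g - 7)*(g - 2)*(g + 1)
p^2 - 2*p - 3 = (p - 3)*(p + 1)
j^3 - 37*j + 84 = (j - 4)*(j - 3)*(j + 7)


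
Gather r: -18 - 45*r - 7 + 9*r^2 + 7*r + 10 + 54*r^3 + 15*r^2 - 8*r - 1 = 54*r^3 + 24*r^2 - 46*r - 16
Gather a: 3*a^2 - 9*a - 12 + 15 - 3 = 3*a^2 - 9*a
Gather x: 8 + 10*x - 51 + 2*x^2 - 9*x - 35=2*x^2 + x - 78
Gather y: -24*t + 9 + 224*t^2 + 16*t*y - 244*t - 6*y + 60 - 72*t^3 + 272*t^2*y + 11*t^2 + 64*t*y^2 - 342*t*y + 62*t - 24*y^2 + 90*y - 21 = -72*t^3 + 235*t^2 - 206*t + y^2*(64*t - 24) + y*(272*t^2 - 326*t + 84) + 48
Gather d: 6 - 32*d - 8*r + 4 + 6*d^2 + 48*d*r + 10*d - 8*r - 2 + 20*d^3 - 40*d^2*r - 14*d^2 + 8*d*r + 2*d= 20*d^3 + d^2*(-40*r - 8) + d*(56*r - 20) - 16*r + 8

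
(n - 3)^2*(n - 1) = n^3 - 7*n^2 + 15*n - 9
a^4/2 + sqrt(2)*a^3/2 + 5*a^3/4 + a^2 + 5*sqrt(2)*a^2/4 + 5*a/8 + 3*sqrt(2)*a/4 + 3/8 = (a/2 + 1/2)*(a + 3/2)*(a + sqrt(2)/2)^2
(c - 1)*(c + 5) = c^2 + 4*c - 5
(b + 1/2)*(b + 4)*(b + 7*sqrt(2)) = b^3 + 9*b^2/2 + 7*sqrt(2)*b^2 + 2*b + 63*sqrt(2)*b/2 + 14*sqrt(2)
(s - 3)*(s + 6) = s^2 + 3*s - 18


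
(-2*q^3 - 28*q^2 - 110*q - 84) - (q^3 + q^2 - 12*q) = -3*q^3 - 29*q^2 - 98*q - 84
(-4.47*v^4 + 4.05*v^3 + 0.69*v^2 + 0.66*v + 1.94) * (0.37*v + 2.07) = -1.6539*v^5 - 7.7544*v^4 + 8.6388*v^3 + 1.6725*v^2 + 2.084*v + 4.0158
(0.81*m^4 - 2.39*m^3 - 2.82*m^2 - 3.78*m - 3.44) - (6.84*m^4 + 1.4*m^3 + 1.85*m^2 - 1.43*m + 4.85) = -6.03*m^4 - 3.79*m^3 - 4.67*m^2 - 2.35*m - 8.29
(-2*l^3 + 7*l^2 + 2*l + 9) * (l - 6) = -2*l^4 + 19*l^3 - 40*l^2 - 3*l - 54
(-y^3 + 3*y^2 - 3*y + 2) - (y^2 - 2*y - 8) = -y^3 + 2*y^2 - y + 10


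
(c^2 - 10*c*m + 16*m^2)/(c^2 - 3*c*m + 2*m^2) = (c - 8*m)/(c - m)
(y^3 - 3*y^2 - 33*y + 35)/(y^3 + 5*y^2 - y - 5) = (y - 7)/(y + 1)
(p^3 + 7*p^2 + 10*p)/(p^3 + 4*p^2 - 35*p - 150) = p*(p + 2)/(p^2 - p - 30)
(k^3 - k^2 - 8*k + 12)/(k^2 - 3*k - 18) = (k^2 - 4*k + 4)/(k - 6)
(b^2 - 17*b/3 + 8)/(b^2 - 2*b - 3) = (b - 8/3)/(b + 1)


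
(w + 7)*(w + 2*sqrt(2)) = w^2 + 2*sqrt(2)*w + 7*w + 14*sqrt(2)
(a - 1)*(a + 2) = a^2 + a - 2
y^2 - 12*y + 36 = (y - 6)^2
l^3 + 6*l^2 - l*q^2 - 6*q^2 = (l + 6)*(l - q)*(l + q)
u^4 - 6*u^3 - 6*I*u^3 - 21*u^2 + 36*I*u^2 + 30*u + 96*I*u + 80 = (u - 8)*(u + 2)*(u - 5*I)*(u - I)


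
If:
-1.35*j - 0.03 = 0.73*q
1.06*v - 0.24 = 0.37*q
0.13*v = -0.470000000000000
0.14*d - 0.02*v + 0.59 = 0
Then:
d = -4.73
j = 5.93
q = -11.01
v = -3.62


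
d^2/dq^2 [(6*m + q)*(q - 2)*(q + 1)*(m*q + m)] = 6*m*(6*m*q + 2*q^2 - 1)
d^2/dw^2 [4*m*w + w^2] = 2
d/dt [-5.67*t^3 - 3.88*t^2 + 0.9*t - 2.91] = -17.01*t^2 - 7.76*t + 0.9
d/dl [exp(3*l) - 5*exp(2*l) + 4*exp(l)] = (3*exp(2*l) - 10*exp(l) + 4)*exp(l)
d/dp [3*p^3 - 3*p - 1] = 9*p^2 - 3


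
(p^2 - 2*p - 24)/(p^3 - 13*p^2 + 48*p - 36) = (p + 4)/(p^2 - 7*p + 6)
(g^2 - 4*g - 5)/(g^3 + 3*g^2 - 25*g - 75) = (g + 1)/(g^2 + 8*g + 15)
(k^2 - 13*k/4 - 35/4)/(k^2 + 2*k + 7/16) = 4*(k - 5)/(4*k + 1)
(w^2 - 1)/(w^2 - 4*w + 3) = (w + 1)/(w - 3)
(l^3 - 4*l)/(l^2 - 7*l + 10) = l*(l + 2)/(l - 5)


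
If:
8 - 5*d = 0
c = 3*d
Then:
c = 24/5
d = 8/5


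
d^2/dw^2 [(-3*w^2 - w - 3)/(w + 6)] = -210/(w^3 + 18*w^2 + 108*w + 216)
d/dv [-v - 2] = -1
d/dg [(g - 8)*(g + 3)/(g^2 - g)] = 4*(g^2 + 12*g - 6)/(g^2*(g^2 - 2*g + 1))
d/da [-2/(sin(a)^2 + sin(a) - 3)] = 2*(2*sin(a) + 1)*cos(a)/(sin(a)^2 + sin(a) - 3)^2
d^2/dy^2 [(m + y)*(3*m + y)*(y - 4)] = 8*m + 6*y - 8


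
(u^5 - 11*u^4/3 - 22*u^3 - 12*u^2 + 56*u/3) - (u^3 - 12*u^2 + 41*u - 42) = u^5 - 11*u^4/3 - 23*u^3 - 67*u/3 + 42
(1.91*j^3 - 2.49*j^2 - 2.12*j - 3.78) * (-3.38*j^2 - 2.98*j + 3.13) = -6.4558*j^5 + 2.7244*j^4 + 20.5641*j^3 + 11.3003*j^2 + 4.6288*j - 11.8314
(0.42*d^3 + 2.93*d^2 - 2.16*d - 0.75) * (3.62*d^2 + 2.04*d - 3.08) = 1.5204*d^5 + 11.4634*d^4 - 3.1356*d^3 - 16.1458*d^2 + 5.1228*d + 2.31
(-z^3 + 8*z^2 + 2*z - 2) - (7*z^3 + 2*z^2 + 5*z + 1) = -8*z^3 + 6*z^2 - 3*z - 3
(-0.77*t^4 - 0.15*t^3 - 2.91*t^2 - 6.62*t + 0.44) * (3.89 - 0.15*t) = 0.1155*t^5 - 2.9728*t^4 - 0.147*t^3 - 10.3269*t^2 - 25.8178*t + 1.7116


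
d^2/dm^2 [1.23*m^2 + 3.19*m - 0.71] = 2.46000000000000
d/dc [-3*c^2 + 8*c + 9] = 8 - 6*c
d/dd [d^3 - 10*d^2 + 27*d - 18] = 3*d^2 - 20*d + 27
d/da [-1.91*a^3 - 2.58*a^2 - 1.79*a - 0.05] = -5.73*a^2 - 5.16*a - 1.79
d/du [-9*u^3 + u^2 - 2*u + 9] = -27*u^2 + 2*u - 2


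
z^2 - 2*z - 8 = (z - 4)*(z + 2)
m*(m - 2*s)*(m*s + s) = m^3*s - 2*m^2*s^2 + m^2*s - 2*m*s^2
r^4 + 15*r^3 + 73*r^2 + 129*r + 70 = (r + 1)*(r + 2)*(r + 5)*(r + 7)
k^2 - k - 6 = (k - 3)*(k + 2)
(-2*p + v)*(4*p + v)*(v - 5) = -8*p^2*v + 40*p^2 + 2*p*v^2 - 10*p*v + v^3 - 5*v^2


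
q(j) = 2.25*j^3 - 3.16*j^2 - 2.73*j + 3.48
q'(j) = 6.75*j^2 - 6.32*j - 2.73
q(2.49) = 11.83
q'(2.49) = 23.38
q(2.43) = 10.47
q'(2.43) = 21.77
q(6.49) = 467.72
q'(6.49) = 240.56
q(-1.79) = -14.66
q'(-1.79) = 30.21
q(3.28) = 39.93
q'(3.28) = 49.16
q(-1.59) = -9.21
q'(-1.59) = 24.38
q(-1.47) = -6.48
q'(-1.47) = 21.15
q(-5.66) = -490.27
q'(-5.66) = 249.28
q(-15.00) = -8260.32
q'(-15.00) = 1610.82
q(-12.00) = -4306.80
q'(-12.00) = 1045.11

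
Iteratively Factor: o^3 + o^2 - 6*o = (o - 2)*(o^2 + 3*o) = (o - 2)*(o + 3)*(o)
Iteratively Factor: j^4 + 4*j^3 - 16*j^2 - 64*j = (j + 4)*(j^3 - 16*j) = (j - 4)*(j + 4)*(j^2 + 4*j) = (j - 4)*(j + 4)^2*(j)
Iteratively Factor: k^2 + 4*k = (k + 4)*(k)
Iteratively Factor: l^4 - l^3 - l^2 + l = (l - 1)*(l^3 - l) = l*(l - 1)*(l^2 - 1) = l*(l - 1)^2*(l + 1)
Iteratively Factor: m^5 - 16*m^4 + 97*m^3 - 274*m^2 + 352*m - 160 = (m - 5)*(m^4 - 11*m^3 + 42*m^2 - 64*m + 32) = (m - 5)*(m - 4)*(m^3 - 7*m^2 + 14*m - 8) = (m - 5)*(m - 4)*(m - 2)*(m^2 - 5*m + 4) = (m - 5)*(m - 4)*(m - 2)*(m - 1)*(m - 4)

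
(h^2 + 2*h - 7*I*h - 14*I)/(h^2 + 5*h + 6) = (h - 7*I)/(h + 3)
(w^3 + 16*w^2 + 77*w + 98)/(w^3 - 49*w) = (w^2 + 9*w + 14)/(w*(w - 7))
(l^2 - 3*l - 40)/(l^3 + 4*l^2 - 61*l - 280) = 1/(l + 7)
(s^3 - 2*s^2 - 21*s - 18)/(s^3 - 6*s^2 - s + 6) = (s + 3)/(s - 1)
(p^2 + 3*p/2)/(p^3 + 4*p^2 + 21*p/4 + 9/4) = 2*p/(2*p^2 + 5*p + 3)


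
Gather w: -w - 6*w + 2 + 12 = 14 - 7*w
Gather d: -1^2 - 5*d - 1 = -5*d - 2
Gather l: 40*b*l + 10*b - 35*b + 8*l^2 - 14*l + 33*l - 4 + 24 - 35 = -25*b + 8*l^2 + l*(40*b + 19) - 15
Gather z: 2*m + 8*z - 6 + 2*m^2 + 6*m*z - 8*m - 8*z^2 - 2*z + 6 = 2*m^2 - 6*m - 8*z^2 + z*(6*m + 6)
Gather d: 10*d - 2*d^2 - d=-2*d^2 + 9*d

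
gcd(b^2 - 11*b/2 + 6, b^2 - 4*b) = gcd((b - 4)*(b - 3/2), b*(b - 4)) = b - 4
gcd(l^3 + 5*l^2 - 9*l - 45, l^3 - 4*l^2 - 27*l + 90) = l^2 + 2*l - 15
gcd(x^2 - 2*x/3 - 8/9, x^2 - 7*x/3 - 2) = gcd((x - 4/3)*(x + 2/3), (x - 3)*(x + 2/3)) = x + 2/3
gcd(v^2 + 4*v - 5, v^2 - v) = v - 1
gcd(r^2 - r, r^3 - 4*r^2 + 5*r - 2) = r - 1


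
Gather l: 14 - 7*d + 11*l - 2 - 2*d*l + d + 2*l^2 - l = -6*d + 2*l^2 + l*(10 - 2*d) + 12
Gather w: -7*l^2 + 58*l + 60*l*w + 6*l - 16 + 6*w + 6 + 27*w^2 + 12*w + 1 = -7*l^2 + 64*l + 27*w^2 + w*(60*l + 18) - 9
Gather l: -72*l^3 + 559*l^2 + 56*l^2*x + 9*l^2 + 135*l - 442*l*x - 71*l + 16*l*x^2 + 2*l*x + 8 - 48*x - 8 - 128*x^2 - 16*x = -72*l^3 + l^2*(56*x + 568) + l*(16*x^2 - 440*x + 64) - 128*x^2 - 64*x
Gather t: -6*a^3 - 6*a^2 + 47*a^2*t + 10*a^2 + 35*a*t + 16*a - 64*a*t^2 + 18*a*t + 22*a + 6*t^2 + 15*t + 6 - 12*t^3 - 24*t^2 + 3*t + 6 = -6*a^3 + 4*a^2 + 38*a - 12*t^3 + t^2*(-64*a - 18) + t*(47*a^2 + 53*a + 18) + 12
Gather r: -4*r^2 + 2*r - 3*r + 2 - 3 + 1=-4*r^2 - r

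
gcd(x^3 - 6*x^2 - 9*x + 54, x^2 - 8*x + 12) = x - 6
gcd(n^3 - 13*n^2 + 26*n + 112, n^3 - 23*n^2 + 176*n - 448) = n^2 - 15*n + 56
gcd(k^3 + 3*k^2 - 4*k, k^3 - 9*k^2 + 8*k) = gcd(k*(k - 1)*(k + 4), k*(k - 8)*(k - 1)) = k^2 - k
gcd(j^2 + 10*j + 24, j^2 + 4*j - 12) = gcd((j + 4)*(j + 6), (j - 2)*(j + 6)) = j + 6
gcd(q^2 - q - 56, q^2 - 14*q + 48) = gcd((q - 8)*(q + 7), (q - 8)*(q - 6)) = q - 8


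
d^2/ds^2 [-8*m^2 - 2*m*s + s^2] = 2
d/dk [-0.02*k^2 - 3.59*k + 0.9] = -0.04*k - 3.59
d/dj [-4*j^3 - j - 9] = -12*j^2 - 1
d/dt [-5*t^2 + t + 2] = 1 - 10*t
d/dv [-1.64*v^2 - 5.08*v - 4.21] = -3.28*v - 5.08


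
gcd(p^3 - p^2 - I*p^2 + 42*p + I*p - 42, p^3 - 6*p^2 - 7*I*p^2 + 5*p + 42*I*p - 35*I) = p^2 + p*(-1 - 7*I) + 7*I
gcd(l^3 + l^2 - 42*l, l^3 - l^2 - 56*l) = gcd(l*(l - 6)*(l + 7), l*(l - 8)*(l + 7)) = l^2 + 7*l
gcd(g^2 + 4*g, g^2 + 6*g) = g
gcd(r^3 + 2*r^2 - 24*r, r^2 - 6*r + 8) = r - 4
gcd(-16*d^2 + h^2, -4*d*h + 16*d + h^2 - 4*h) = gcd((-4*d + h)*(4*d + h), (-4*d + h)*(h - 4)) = 4*d - h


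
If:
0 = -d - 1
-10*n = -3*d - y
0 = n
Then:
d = -1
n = 0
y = 3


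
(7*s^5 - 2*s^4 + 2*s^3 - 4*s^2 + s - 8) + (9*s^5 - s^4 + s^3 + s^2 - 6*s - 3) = 16*s^5 - 3*s^4 + 3*s^3 - 3*s^2 - 5*s - 11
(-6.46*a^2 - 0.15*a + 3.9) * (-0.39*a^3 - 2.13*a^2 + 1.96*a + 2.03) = 2.5194*a^5 + 13.8183*a^4 - 13.8631*a^3 - 21.7148*a^2 + 7.3395*a + 7.917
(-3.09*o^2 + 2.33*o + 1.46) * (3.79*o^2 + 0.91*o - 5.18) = -11.7111*o^4 + 6.0188*o^3 + 23.6599*o^2 - 10.7408*o - 7.5628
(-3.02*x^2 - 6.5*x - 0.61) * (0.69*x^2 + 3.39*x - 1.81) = -2.0838*x^4 - 14.7228*x^3 - 16.9897*x^2 + 9.6971*x + 1.1041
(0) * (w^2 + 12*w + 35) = 0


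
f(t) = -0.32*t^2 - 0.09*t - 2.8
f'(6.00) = -3.93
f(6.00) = -14.86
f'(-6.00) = 3.75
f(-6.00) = -13.78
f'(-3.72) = 2.29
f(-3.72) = -6.89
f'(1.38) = -0.97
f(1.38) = -3.53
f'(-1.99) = 1.18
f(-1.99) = -3.89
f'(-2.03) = 1.21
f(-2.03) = -3.94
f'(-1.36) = 0.78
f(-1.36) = -3.27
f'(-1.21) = 0.68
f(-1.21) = -3.16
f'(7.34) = -4.79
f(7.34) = -20.70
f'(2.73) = -1.84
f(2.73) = -5.43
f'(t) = -0.64*t - 0.09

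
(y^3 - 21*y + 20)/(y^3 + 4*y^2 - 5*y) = (y - 4)/y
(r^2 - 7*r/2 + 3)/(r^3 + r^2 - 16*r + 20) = (r - 3/2)/(r^2 + 3*r - 10)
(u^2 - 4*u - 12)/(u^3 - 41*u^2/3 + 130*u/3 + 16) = 3*(u + 2)/(3*u^2 - 23*u - 8)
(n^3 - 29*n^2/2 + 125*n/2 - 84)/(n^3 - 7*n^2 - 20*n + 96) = (n - 7/2)/(n + 4)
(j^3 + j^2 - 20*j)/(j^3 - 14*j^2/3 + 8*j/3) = 3*(j + 5)/(3*j - 2)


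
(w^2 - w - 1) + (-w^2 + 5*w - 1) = 4*w - 2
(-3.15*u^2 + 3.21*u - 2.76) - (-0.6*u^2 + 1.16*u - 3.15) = -2.55*u^2 + 2.05*u + 0.39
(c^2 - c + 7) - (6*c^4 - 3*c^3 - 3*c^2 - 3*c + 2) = -6*c^4 + 3*c^3 + 4*c^2 + 2*c + 5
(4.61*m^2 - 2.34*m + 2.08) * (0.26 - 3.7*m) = -17.057*m^3 + 9.8566*m^2 - 8.3044*m + 0.5408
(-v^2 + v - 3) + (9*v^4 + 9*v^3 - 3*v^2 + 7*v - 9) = 9*v^4 + 9*v^3 - 4*v^2 + 8*v - 12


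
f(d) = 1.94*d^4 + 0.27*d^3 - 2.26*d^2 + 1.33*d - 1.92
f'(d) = 7.76*d^3 + 0.81*d^2 - 4.52*d + 1.33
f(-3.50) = 245.28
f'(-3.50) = -305.64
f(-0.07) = -2.02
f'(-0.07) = 1.65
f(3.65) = 330.28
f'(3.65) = 372.97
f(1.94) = 21.61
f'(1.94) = 52.27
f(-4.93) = 1050.25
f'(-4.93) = -886.53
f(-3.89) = 387.04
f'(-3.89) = -425.61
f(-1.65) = 2.90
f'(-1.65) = -23.87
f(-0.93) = -3.88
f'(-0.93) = -0.01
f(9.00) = 12752.16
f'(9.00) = 5683.30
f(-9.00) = 12334.56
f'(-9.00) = -5549.42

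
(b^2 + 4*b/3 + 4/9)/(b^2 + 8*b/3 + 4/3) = (b + 2/3)/(b + 2)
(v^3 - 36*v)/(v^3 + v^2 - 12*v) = (v^2 - 36)/(v^2 + v - 12)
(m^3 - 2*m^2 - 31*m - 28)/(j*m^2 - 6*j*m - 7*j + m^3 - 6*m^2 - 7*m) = (m + 4)/(j + m)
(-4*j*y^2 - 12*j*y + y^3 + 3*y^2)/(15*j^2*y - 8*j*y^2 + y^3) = (-4*j*y - 12*j + y^2 + 3*y)/(15*j^2 - 8*j*y + y^2)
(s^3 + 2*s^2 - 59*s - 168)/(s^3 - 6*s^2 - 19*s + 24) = (s + 7)/(s - 1)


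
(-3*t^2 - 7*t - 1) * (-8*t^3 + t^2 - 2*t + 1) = 24*t^5 + 53*t^4 + 7*t^3 + 10*t^2 - 5*t - 1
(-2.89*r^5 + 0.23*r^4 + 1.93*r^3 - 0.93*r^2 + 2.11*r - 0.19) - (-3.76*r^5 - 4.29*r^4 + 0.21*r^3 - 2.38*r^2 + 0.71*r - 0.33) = 0.87*r^5 + 4.52*r^4 + 1.72*r^3 + 1.45*r^2 + 1.4*r + 0.14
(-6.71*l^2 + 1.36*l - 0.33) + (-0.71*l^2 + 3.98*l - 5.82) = -7.42*l^2 + 5.34*l - 6.15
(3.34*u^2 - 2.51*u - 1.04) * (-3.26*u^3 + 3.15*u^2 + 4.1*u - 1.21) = -10.8884*u^5 + 18.7036*u^4 + 9.1779*u^3 - 17.6084*u^2 - 1.2269*u + 1.2584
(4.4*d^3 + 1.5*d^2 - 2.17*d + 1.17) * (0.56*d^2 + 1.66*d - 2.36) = 2.464*d^5 + 8.144*d^4 - 9.1092*d^3 - 6.487*d^2 + 7.0634*d - 2.7612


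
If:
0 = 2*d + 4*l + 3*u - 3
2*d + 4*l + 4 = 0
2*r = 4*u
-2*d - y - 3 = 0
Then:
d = -y/2 - 3/2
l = y/4 - 1/4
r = 14/3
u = 7/3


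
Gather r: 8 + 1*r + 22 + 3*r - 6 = 4*r + 24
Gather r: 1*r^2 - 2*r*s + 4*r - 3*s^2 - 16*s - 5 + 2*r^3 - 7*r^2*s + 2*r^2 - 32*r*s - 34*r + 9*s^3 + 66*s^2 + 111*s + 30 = 2*r^3 + r^2*(3 - 7*s) + r*(-34*s - 30) + 9*s^3 + 63*s^2 + 95*s + 25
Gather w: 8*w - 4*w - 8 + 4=4*w - 4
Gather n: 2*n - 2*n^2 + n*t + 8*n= -2*n^2 + n*(t + 10)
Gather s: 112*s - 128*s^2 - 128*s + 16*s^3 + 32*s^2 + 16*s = 16*s^3 - 96*s^2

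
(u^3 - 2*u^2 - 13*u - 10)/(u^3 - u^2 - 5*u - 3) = (u^2 - 3*u - 10)/(u^2 - 2*u - 3)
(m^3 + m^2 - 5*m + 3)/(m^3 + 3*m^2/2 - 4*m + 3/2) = 2*(m - 1)/(2*m - 1)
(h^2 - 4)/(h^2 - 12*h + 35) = (h^2 - 4)/(h^2 - 12*h + 35)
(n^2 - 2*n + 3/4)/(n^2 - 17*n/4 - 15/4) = (-4*n^2 + 8*n - 3)/(-4*n^2 + 17*n + 15)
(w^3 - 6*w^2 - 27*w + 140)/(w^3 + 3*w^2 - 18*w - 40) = (w - 7)/(w + 2)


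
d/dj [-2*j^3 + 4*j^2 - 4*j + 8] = -6*j^2 + 8*j - 4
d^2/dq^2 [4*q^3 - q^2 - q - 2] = 24*q - 2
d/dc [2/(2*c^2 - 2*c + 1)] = 4*(1 - 2*c)/(2*c^2 - 2*c + 1)^2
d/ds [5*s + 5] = 5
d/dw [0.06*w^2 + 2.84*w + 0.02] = 0.12*w + 2.84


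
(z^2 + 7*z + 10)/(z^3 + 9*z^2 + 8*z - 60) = (z + 2)/(z^2 + 4*z - 12)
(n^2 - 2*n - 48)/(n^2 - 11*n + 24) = (n + 6)/(n - 3)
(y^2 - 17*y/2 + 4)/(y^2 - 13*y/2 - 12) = (2*y - 1)/(2*y + 3)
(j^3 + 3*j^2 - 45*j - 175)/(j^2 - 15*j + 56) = (j^2 + 10*j + 25)/(j - 8)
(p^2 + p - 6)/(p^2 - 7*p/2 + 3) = 2*(p + 3)/(2*p - 3)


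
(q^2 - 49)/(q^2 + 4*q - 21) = (q - 7)/(q - 3)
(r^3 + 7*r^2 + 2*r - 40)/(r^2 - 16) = (r^2 + 3*r - 10)/(r - 4)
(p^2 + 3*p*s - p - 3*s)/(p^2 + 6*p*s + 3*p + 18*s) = (p^2 + 3*p*s - p - 3*s)/(p^2 + 6*p*s + 3*p + 18*s)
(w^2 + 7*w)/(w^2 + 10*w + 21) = w/(w + 3)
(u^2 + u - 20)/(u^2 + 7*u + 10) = (u - 4)/(u + 2)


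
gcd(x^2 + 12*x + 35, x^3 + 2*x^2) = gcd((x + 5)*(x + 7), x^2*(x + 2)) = 1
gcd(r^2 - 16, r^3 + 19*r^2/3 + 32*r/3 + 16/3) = r + 4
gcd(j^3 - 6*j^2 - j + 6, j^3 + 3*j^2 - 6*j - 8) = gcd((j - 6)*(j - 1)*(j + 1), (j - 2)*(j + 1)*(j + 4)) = j + 1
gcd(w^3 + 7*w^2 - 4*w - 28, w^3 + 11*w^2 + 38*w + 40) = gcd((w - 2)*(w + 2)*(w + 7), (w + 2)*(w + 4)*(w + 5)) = w + 2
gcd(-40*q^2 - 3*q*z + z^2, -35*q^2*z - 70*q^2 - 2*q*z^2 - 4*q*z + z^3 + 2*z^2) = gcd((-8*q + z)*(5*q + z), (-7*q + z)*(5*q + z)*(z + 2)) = 5*q + z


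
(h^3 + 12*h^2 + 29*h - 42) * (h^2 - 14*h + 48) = h^5 - 2*h^4 - 91*h^3 + 128*h^2 + 1980*h - 2016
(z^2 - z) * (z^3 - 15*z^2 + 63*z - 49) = z^5 - 16*z^4 + 78*z^3 - 112*z^2 + 49*z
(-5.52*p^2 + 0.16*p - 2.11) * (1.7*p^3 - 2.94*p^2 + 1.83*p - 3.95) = -9.384*p^5 + 16.5008*p^4 - 14.159*p^3 + 28.3002*p^2 - 4.4933*p + 8.3345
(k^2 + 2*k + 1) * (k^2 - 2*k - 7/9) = k^4 - 34*k^2/9 - 32*k/9 - 7/9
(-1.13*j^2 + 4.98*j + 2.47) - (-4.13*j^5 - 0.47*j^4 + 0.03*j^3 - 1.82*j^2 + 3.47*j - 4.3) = 4.13*j^5 + 0.47*j^4 - 0.03*j^3 + 0.69*j^2 + 1.51*j + 6.77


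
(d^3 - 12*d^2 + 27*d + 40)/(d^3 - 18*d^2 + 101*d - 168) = (d^2 - 4*d - 5)/(d^2 - 10*d + 21)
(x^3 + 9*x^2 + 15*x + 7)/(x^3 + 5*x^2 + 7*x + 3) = (x + 7)/(x + 3)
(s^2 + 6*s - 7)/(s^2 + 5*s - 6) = (s + 7)/(s + 6)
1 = 1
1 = 1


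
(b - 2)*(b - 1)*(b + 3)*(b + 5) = b^4 + 5*b^3 - 7*b^2 - 29*b + 30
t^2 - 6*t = t*(t - 6)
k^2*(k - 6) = k^3 - 6*k^2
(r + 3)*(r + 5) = r^2 + 8*r + 15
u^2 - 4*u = u*(u - 4)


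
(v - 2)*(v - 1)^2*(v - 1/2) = v^4 - 9*v^3/2 + 7*v^2 - 9*v/2 + 1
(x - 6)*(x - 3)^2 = x^3 - 12*x^2 + 45*x - 54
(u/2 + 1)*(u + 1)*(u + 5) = u^3/2 + 4*u^2 + 17*u/2 + 5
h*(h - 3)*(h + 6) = h^3 + 3*h^2 - 18*h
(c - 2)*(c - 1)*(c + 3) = c^3 - 7*c + 6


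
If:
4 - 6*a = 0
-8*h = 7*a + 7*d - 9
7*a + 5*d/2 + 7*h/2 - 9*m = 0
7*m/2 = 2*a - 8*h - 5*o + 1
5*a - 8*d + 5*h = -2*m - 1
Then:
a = 2/3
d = 17/25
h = -4/75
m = 103/150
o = 107/1500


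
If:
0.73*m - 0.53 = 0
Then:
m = 0.73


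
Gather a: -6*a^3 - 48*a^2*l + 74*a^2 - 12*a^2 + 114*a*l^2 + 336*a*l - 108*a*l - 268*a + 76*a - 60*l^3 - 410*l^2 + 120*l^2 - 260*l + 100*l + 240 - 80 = -6*a^3 + a^2*(62 - 48*l) + a*(114*l^2 + 228*l - 192) - 60*l^3 - 290*l^2 - 160*l + 160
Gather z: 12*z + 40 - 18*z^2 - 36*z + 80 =-18*z^2 - 24*z + 120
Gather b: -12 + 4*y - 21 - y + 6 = 3*y - 27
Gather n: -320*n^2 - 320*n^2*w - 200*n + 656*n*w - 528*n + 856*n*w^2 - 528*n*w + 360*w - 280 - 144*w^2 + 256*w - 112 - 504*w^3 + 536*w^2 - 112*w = n^2*(-320*w - 320) + n*(856*w^2 + 128*w - 728) - 504*w^3 + 392*w^2 + 504*w - 392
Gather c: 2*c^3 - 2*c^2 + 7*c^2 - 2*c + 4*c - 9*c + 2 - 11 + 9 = 2*c^3 + 5*c^2 - 7*c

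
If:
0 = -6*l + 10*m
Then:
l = 5*m/3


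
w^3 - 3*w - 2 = (w - 2)*(w + 1)^2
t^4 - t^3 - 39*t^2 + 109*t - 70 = (t - 5)*(t - 2)*(t - 1)*(t + 7)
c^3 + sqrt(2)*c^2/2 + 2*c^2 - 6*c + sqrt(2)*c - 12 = (c + 2)*(c - 3*sqrt(2)/2)*(c + 2*sqrt(2))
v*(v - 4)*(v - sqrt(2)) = v^3 - 4*v^2 - sqrt(2)*v^2 + 4*sqrt(2)*v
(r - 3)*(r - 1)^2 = r^3 - 5*r^2 + 7*r - 3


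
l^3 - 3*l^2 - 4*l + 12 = (l - 3)*(l - 2)*(l + 2)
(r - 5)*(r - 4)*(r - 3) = r^3 - 12*r^2 + 47*r - 60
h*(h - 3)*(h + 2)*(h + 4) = h^4 + 3*h^3 - 10*h^2 - 24*h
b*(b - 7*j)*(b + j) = b^3 - 6*b^2*j - 7*b*j^2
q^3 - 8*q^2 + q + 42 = (q - 7)*(q - 3)*(q + 2)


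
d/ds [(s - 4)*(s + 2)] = 2*s - 2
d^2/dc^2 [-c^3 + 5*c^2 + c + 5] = 10 - 6*c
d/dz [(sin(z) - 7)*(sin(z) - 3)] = 2*(sin(z) - 5)*cos(z)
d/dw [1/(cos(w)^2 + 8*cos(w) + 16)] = 2*sin(w)/(cos(w) + 4)^3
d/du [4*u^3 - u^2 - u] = 12*u^2 - 2*u - 1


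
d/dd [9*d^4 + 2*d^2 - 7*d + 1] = 36*d^3 + 4*d - 7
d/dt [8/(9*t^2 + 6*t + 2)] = 48*(-3*t - 1)/(9*t^2 + 6*t + 2)^2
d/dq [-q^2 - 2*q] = -2*q - 2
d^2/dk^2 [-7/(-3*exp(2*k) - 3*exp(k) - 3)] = 7*(2*(2*exp(k) + 1)^2*exp(k) - (4*exp(k) + 1)*(exp(2*k) + exp(k) + 1))*exp(k)/(3*(exp(2*k) + exp(k) + 1)^3)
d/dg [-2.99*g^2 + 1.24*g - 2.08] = 1.24 - 5.98*g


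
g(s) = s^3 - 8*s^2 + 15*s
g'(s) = 3*s^2 - 16*s + 15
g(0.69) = 6.87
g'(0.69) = 5.39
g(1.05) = 8.09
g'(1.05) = 1.51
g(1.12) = 8.17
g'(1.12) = 0.84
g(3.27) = -1.53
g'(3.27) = -5.24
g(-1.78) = -57.69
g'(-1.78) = 52.99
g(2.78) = 1.36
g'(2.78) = -6.29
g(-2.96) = -140.43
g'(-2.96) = 88.64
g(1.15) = 8.19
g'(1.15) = 0.57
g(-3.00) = -144.00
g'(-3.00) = 90.00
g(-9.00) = -1512.00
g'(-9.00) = 402.00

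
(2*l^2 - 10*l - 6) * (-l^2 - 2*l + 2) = -2*l^4 + 6*l^3 + 30*l^2 - 8*l - 12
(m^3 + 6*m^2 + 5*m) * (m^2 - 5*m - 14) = m^5 + m^4 - 39*m^3 - 109*m^2 - 70*m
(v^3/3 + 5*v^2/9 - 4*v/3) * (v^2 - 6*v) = v^5/3 - 13*v^4/9 - 14*v^3/3 + 8*v^2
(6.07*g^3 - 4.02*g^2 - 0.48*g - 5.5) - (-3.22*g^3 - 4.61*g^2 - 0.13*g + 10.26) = 9.29*g^3 + 0.590000000000001*g^2 - 0.35*g - 15.76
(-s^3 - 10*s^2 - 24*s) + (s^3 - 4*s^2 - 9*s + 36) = -14*s^2 - 33*s + 36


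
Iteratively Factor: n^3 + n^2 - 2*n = (n + 2)*(n^2 - n) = n*(n + 2)*(n - 1)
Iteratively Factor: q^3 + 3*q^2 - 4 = (q + 2)*(q^2 + q - 2) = (q + 2)^2*(q - 1)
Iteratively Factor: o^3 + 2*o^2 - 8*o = (o - 2)*(o^2 + 4*o) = o*(o - 2)*(o + 4)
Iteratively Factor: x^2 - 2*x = (x - 2)*(x)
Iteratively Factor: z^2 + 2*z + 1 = (z + 1)*(z + 1)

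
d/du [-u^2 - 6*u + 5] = -2*u - 6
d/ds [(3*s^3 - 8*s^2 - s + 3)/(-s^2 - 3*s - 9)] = (-3*s^4 - 18*s^3 - 58*s^2 + 150*s + 18)/(s^4 + 6*s^3 + 27*s^2 + 54*s + 81)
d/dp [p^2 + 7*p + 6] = 2*p + 7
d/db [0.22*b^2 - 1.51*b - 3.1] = 0.44*b - 1.51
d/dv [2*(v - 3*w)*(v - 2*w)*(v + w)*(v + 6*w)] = 8*v^3 + 12*v^2*w - 92*v*w^2 + 24*w^3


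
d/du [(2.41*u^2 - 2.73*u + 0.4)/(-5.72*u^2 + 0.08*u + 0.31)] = (-15.4228*u^2 + 6.0702*u - 0.8783)/(32.7184*u^4 - 0.9152*u^3 - 3.54*u^2 + 0.0496*u + 0.0961)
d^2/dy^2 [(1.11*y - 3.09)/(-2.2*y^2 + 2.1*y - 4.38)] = (-(1.11*y - 3.09)*(4.4*y - 2.1)*(8.8*y - 4.2) + (14.652*y - 18.258)*(2.2*y^2 - 2.1*y + 4.38))/(2.2*y^2 - 2.1*y + 4.38)^3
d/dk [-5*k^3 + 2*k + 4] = 2 - 15*k^2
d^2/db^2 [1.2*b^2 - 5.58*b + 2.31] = 2.40000000000000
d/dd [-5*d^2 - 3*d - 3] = -10*d - 3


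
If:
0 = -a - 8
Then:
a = -8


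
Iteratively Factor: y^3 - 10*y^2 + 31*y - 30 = (y - 3)*(y^2 - 7*y + 10) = (y - 3)*(y - 2)*(y - 5)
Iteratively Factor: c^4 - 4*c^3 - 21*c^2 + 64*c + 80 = (c + 4)*(c^3 - 8*c^2 + 11*c + 20) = (c + 1)*(c + 4)*(c^2 - 9*c + 20) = (c - 5)*(c + 1)*(c + 4)*(c - 4)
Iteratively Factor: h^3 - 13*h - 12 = (h - 4)*(h^2 + 4*h + 3) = (h - 4)*(h + 1)*(h + 3)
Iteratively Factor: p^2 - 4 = (p - 2)*(p + 2)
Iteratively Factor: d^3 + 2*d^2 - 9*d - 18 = (d - 3)*(d^2 + 5*d + 6) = (d - 3)*(d + 2)*(d + 3)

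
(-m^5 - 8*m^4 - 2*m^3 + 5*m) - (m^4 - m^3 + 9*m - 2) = -m^5 - 9*m^4 - m^3 - 4*m + 2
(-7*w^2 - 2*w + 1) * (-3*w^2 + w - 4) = 21*w^4 - w^3 + 23*w^2 + 9*w - 4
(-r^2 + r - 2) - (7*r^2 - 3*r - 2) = -8*r^2 + 4*r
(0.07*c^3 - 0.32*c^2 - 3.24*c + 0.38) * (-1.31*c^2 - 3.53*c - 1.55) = -0.0917*c^5 + 0.1721*c^4 + 5.2655*c^3 + 11.4354*c^2 + 3.6806*c - 0.589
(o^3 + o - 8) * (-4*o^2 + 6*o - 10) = -4*o^5 + 6*o^4 - 14*o^3 + 38*o^2 - 58*o + 80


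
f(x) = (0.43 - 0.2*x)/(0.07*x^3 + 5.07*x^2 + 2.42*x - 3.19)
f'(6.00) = 0.00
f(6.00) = -0.00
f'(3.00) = -0.00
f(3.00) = -0.00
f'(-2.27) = 0.05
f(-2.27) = 0.05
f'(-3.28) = 0.01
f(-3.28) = 0.03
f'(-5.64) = 0.00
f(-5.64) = 0.01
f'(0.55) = -25.58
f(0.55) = -1.02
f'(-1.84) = 0.13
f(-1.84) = 0.09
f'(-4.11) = 0.01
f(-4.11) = 0.02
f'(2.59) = -0.00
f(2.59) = -0.00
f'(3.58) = -0.00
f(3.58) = -0.00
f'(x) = (0.43 - 0.2*x)*(-0.21*x^2 - 10.14*x - 2.42)/(0.07*x^3 + 5.07*x^2 + 2.42*x - 3.19)^2 - 0.2/(0.07*x^3 + 5.07*x^2 + 2.42*x - 3.19) = (0.028*x^3 + 0.9237*x^2 - 4.3602*x - 0.4026)/(0.0049*x^6 + 0.7098*x^5 + 26.0437*x^4 + 24.0922*x^3 - 26.4902*x^2 - 15.4396*x + 10.1761)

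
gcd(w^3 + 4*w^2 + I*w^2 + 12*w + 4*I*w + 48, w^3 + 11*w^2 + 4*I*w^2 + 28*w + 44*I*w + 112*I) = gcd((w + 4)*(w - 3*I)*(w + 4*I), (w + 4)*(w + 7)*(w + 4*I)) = w^2 + w*(4 + 4*I) + 16*I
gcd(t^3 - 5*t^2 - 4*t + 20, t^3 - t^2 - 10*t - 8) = t + 2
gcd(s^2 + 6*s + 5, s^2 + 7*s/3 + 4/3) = s + 1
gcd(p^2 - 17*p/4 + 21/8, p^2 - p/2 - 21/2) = p - 7/2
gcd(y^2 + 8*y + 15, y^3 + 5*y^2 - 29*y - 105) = y + 3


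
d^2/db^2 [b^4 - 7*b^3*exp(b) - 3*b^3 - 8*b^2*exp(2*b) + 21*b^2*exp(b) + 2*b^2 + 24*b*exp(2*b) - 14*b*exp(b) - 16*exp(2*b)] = -7*b^3*exp(b) - 32*b^2*exp(2*b) - 21*b^2*exp(b) + 12*b^2 + 32*b*exp(2*b) + 28*b*exp(b) - 18*b + 16*exp(2*b) + 14*exp(b) + 4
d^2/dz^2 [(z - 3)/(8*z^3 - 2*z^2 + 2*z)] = (z*(4*z^2 - z + 1)*(-12*z^2 + 2*z - (z - 3)*(12*z - 1) - 1) + (z - 3)*(12*z^2 - 2*z + 1)^2)/(z^3*(4*z^2 - z + 1)^3)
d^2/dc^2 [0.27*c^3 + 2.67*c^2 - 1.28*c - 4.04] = 1.62*c + 5.34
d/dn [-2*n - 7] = -2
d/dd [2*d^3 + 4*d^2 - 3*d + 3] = 6*d^2 + 8*d - 3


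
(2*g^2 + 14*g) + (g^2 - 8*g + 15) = 3*g^2 + 6*g + 15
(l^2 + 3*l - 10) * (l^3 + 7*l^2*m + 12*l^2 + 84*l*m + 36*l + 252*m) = l^5 + 7*l^4*m + 15*l^4 + 105*l^3*m + 62*l^3 + 434*l^2*m - 12*l^2 - 84*l*m - 360*l - 2520*m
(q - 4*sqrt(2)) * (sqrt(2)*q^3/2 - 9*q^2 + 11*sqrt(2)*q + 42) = sqrt(2)*q^4/2 - 13*q^3 + 47*sqrt(2)*q^2 - 46*q - 168*sqrt(2)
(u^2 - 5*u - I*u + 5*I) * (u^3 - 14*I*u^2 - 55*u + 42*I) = u^5 - 5*u^4 - 15*I*u^4 - 69*u^3 + 75*I*u^3 + 345*u^2 + 97*I*u^2 + 42*u - 485*I*u - 210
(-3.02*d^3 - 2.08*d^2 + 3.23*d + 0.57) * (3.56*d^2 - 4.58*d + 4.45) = -10.7512*d^5 + 6.4268*d^4 + 7.5862*d^3 - 22.0202*d^2 + 11.7629*d + 2.5365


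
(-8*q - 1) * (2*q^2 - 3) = -16*q^3 - 2*q^2 + 24*q + 3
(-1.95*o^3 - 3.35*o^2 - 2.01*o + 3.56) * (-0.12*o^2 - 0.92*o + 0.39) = 0.234*o^5 + 2.196*o^4 + 2.5627*o^3 + 0.1155*o^2 - 4.0591*o + 1.3884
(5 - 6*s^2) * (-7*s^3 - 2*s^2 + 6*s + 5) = 42*s^5 + 12*s^4 - 71*s^3 - 40*s^2 + 30*s + 25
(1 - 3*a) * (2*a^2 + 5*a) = -6*a^3 - 13*a^2 + 5*a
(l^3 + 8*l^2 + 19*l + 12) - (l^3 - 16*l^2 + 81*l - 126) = 24*l^2 - 62*l + 138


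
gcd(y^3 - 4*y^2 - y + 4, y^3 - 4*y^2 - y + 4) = y^3 - 4*y^2 - y + 4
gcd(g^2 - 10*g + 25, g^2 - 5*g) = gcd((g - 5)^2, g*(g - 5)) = g - 5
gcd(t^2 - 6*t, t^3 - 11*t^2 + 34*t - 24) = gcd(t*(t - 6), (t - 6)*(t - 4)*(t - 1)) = t - 6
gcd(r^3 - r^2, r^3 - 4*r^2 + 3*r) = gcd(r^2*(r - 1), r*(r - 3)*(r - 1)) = r^2 - r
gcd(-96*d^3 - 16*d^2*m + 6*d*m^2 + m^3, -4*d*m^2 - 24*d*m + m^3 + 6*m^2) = 4*d - m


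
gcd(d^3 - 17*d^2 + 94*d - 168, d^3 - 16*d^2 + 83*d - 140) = d^2 - 11*d + 28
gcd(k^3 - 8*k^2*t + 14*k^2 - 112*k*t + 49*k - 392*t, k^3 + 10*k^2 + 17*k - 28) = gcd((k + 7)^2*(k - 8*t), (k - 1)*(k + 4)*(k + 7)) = k + 7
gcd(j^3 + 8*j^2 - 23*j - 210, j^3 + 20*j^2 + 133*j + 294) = j^2 + 13*j + 42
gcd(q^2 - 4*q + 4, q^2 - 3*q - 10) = 1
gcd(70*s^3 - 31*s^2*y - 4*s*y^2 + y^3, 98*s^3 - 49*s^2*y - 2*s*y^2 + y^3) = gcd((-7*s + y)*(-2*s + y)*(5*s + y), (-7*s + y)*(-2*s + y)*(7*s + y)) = 14*s^2 - 9*s*y + y^2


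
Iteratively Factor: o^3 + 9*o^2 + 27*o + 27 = (o + 3)*(o^2 + 6*o + 9) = (o + 3)^2*(o + 3)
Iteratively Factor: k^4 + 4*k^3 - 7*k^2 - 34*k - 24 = (k + 1)*(k^3 + 3*k^2 - 10*k - 24) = (k + 1)*(k + 4)*(k^2 - k - 6) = (k - 3)*(k + 1)*(k + 4)*(k + 2)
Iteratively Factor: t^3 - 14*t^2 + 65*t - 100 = (t - 5)*(t^2 - 9*t + 20) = (t - 5)*(t - 4)*(t - 5)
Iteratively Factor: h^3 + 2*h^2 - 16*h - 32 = (h + 4)*(h^2 - 2*h - 8) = (h + 2)*(h + 4)*(h - 4)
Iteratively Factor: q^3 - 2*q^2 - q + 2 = (q + 1)*(q^2 - 3*q + 2) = (q - 2)*(q + 1)*(q - 1)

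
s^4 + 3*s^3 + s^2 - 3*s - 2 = (s - 1)*(s + 1)^2*(s + 2)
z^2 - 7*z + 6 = (z - 6)*(z - 1)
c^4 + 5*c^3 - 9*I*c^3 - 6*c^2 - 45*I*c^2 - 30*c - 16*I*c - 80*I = (c + 5)*(c - 8*I)*(c - 2*I)*(c + I)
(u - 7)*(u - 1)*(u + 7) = u^3 - u^2 - 49*u + 49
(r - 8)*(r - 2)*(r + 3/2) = r^3 - 17*r^2/2 + r + 24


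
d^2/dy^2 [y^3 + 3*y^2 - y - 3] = 6*y + 6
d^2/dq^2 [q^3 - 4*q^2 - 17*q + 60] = 6*q - 8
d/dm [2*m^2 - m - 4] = 4*m - 1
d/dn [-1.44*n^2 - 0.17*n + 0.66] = -2.88*n - 0.17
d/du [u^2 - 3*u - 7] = 2*u - 3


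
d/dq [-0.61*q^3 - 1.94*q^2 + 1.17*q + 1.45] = -1.83*q^2 - 3.88*q + 1.17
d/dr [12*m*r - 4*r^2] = 12*m - 8*r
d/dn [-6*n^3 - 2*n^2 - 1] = 2*n*(-9*n - 2)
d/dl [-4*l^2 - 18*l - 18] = -8*l - 18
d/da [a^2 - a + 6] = 2*a - 1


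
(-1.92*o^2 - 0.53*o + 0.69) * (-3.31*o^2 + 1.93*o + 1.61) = 6.3552*o^4 - 1.9513*o^3 - 6.398*o^2 + 0.4784*o + 1.1109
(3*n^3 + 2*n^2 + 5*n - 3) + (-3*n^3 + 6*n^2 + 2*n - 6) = 8*n^2 + 7*n - 9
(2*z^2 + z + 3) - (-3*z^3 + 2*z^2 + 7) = 3*z^3 + z - 4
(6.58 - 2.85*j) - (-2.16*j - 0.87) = 7.45 - 0.69*j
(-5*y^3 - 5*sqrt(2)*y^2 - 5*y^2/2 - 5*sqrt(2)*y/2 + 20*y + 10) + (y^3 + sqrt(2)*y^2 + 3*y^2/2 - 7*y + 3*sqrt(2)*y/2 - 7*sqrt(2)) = -4*y^3 - 4*sqrt(2)*y^2 - y^2 - sqrt(2)*y + 13*y - 7*sqrt(2) + 10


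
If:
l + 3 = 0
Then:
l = -3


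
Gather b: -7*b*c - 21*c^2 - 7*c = -7*b*c - 21*c^2 - 7*c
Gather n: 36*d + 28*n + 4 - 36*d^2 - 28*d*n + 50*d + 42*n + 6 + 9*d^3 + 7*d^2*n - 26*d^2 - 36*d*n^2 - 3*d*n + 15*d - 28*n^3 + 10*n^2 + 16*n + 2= 9*d^3 - 62*d^2 + 101*d - 28*n^3 + n^2*(10 - 36*d) + n*(7*d^2 - 31*d + 86) + 12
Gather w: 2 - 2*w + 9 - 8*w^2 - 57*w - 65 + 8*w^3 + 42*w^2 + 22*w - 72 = 8*w^3 + 34*w^2 - 37*w - 126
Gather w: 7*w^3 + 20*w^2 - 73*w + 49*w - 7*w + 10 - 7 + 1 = 7*w^3 + 20*w^2 - 31*w + 4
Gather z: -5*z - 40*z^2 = -40*z^2 - 5*z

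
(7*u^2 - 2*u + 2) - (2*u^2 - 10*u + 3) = 5*u^2 + 8*u - 1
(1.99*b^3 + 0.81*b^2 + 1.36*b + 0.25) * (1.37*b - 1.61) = 2.7263*b^4 - 2.0942*b^3 + 0.5591*b^2 - 1.8471*b - 0.4025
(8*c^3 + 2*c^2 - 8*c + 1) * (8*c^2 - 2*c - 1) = 64*c^5 - 76*c^3 + 22*c^2 + 6*c - 1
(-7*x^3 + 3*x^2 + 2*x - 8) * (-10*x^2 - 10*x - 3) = 70*x^5 + 40*x^4 - 29*x^3 + 51*x^2 + 74*x + 24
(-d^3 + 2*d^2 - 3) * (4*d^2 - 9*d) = -4*d^5 + 17*d^4 - 18*d^3 - 12*d^2 + 27*d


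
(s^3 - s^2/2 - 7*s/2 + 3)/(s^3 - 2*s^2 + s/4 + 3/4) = 2*(s + 2)/(2*s + 1)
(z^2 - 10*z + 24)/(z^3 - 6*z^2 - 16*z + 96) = 1/(z + 4)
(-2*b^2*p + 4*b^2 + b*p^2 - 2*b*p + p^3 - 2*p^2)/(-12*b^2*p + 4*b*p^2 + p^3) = (-2*b^2*p + 4*b^2 + b*p^2 - 2*b*p + p^3 - 2*p^2)/(p*(-12*b^2 + 4*b*p + p^2))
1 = 1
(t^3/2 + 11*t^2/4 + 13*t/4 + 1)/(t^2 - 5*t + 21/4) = (2*t^3 + 11*t^2 + 13*t + 4)/(4*t^2 - 20*t + 21)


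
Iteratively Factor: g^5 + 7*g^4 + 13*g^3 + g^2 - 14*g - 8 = (g + 4)*(g^4 + 3*g^3 + g^2 - 3*g - 2) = (g + 1)*(g + 4)*(g^3 + 2*g^2 - g - 2) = (g + 1)*(g + 2)*(g + 4)*(g^2 - 1) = (g + 1)^2*(g + 2)*(g + 4)*(g - 1)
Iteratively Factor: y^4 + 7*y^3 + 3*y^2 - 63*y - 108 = (y + 4)*(y^3 + 3*y^2 - 9*y - 27) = (y + 3)*(y + 4)*(y^2 - 9) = (y - 3)*(y + 3)*(y + 4)*(y + 3)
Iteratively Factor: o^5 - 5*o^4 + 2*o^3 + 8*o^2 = (o - 2)*(o^4 - 3*o^3 - 4*o^2) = o*(o - 2)*(o^3 - 3*o^2 - 4*o) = o^2*(o - 2)*(o^2 - 3*o - 4) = o^2*(o - 2)*(o + 1)*(o - 4)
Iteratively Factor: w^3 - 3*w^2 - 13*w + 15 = (w - 5)*(w^2 + 2*w - 3) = (w - 5)*(w + 3)*(w - 1)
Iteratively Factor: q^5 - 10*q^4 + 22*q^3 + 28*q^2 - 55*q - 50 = (q + 1)*(q^4 - 11*q^3 + 33*q^2 - 5*q - 50) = (q - 5)*(q + 1)*(q^3 - 6*q^2 + 3*q + 10) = (q - 5)*(q - 2)*(q + 1)*(q^2 - 4*q - 5) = (q - 5)*(q - 2)*(q + 1)^2*(q - 5)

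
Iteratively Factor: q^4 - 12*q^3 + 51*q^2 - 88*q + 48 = (q - 4)*(q^3 - 8*q^2 + 19*q - 12) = (q - 4)*(q - 1)*(q^2 - 7*q + 12) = (q - 4)^2*(q - 1)*(q - 3)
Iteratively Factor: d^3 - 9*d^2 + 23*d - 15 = (d - 1)*(d^2 - 8*d + 15) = (d - 5)*(d - 1)*(d - 3)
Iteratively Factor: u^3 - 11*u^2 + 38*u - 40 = (u - 5)*(u^2 - 6*u + 8) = (u - 5)*(u - 2)*(u - 4)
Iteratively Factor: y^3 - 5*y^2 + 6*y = (y - 3)*(y^2 - 2*y) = y*(y - 3)*(y - 2)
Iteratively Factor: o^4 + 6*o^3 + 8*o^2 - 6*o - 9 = (o + 3)*(o^3 + 3*o^2 - o - 3) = (o + 3)^2*(o^2 - 1) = (o - 1)*(o + 3)^2*(o + 1)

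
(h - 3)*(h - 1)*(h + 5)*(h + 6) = h^4 + 7*h^3 - 11*h^2 - 87*h + 90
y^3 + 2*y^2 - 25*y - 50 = (y - 5)*(y + 2)*(y + 5)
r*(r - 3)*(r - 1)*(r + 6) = r^4 + 2*r^3 - 21*r^2 + 18*r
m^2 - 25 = (m - 5)*(m + 5)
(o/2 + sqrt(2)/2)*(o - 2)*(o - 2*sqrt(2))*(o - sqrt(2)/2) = o^4/2 - 3*sqrt(2)*o^3/4 - o^3 - 3*o^2/2 + 3*sqrt(2)*o^2/2 + sqrt(2)*o + 3*o - 2*sqrt(2)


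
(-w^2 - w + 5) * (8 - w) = w^3 - 7*w^2 - 13*w + 40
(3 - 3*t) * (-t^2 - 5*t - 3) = 3*t^3 + 12*t^2 - 6*t - 9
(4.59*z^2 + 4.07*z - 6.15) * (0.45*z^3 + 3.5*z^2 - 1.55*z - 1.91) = 2.0655*z^5 + 17.8965*z^4 + 4.363*z^3 - 36.6004*z^2 + 1.7588*z + 11.7465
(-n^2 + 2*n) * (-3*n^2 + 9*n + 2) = 3*n^4 - 15*n^3 + 16*n^2 + 4*n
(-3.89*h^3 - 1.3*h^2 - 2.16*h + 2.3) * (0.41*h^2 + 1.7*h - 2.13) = -1.5949*h^5 - 7.146*h^4 + 5.1901*h^3 + 0.0399999999999996*h^2 + 8.5108*h - 4.899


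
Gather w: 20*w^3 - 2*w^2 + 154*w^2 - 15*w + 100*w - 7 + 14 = 20*w^3 + 152*w^2 + 85*w + 7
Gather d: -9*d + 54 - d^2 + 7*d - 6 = -d^2 - 2*d + 48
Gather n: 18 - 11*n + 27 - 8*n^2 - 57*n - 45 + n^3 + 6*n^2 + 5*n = n^3 - 2*n^2 - 63*n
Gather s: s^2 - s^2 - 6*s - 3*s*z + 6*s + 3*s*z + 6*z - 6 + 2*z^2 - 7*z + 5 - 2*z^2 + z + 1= 0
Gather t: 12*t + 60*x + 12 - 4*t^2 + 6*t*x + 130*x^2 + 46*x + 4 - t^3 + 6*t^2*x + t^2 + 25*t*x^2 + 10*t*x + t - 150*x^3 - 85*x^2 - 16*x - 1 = -t^3 + t^2*(6*x - 3) + t*(25*x^2 + 16*x + 13) - 150*x^3 + 45*x^2 + 90*x + 15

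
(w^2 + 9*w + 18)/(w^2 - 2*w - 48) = (w + 3)/(w - 8)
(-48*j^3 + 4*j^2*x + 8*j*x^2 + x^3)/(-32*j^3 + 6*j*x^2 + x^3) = (6*j + x)/(4*j + x)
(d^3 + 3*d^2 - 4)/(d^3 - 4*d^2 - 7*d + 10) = (d + 2)/(d - 5)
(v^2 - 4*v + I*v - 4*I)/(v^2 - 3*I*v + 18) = (v^2 + v*(-4 + I) - 4*I)/(v^2 - 3*I*v + 18)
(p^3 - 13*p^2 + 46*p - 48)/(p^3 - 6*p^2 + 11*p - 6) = (p - 8)/(p - 1)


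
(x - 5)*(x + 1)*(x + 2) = x^3 - 2*x^2 - 13*x - 10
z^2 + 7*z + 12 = (z + 3)*(z + 4)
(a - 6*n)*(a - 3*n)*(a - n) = a^3 - 10*a^2*n + 27*a*n^2 - 18*n^3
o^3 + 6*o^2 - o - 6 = (o - 1)*(o + 1)*(o + 6)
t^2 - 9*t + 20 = (t - 5)*(t - 4)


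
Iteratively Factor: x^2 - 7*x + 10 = (x - 5)*(x - 2)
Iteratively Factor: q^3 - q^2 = (q)*(q^2 - q) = q*(q - 1)*(q)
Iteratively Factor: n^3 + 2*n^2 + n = (n)*(n^2 + 2*n + 1) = n*(n + 1)*(n + 1)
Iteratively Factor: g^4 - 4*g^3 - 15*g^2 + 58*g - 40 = (g - 5)*(g^3 + g^2 - 10*g + 8) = (g - 5)*(g - 1)*(g^2 + 2*g - 8) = (g - 5)*(g - 2)*(g - 1)*(g + 4)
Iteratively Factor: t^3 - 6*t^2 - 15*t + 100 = (t + 4)*(t^2 - 10*t + 25) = (t - 5)*(t + 4)*(t - 5)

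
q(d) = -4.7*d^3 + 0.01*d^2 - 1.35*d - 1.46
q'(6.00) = -508.83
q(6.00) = -1024.40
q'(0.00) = -1.35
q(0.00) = -1.46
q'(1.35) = -27.02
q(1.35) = -14.83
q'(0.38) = -3.38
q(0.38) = -2.23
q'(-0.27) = -2.38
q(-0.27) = -1.00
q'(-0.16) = -1.71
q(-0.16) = -1.22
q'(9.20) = -1194.59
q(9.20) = -3672.87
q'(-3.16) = -142.21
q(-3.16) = 151.21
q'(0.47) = -4.46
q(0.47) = -2.58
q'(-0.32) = -2.80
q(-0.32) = -0.87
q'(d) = -14.1*d^2 + 0.02*d - 1.35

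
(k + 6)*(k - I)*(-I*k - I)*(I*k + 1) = k^4 + 7*k^3 - 2*I*k^3 + 5*k^2 - 14*I*k^2 - 7*k - 12*I*k - 6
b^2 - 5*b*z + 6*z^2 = (b - 3*z)*(b - 2*z)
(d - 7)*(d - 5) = d^2 - 12*d + 35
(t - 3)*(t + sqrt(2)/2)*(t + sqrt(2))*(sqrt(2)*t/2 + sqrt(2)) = sqrt(2)*t^4/2 - sqrt(2)*t^3/2 + 3*t^3/2 - 5*sqrt(2)*t^2/2 - 3*t^2/2 - 9*t - sqrt(2)*t/2 - 3*sqrt(2)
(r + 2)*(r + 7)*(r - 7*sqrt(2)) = r^3 - 7*sqrt(2)*r^2 + 9*r^2 - 63*sqrt(2)*r + 14*r - 98*sqrt(2)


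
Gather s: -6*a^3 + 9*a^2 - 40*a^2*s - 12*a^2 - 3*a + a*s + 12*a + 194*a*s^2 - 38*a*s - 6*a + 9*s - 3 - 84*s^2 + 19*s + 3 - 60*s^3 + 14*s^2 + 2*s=-6*a^3 - 3*a^2 + 3*a - 60*s^3 + s^2*(194*a - 70) + s*(-40*a^2 - 37*a + 30)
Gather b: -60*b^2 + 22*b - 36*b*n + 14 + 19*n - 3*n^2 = -60*b^2 + b*(22 - 36*n) - 3*n^2 + 19*n + 14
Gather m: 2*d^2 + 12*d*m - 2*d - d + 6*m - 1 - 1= 2*d^2 - 3*d + m*(12*d + 6) - 2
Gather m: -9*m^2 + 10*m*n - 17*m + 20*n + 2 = -9*m^2 + m*(10*n - 17) + 20*n + 2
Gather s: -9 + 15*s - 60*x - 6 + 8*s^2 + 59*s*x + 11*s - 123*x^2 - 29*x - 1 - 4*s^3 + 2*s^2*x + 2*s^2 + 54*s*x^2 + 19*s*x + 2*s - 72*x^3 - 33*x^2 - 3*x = -4*s^3 + s^2*(2*x + 10) + s*(54*x^2 + 78*x + 28) - 72*x^3 - 156*x^2 - 92*x - 16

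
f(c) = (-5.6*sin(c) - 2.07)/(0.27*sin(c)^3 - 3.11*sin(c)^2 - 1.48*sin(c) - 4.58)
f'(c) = (-5.6*sin(c) - 2.07)*(-0.81*sin(c)^2*cos(c) + 6.22*sin(c)*cos(c) + 1.48*cos(c))/(0.27*sin(c)^3 - 3.11*sin(c)^2 - 1.48*sin(c) - 4.58)^2 - 5.6*cos(c)/(0.27*sin(c)^3 - 3.11*sin(c)^2 - 1.48*sin(c) - 4.58) = (3.024*sin(c)^3 - 15.7393*sin(c)^2 - 12.8754*sin(c) + 22.5844)*cos(c)/(0.0729*sin(c)^6 - 1.6794*sin(c)^5 + 8.8729*sin(c)^4 + 6.7324*sin(c)^3 + 30.678*sin(c)^2 + 13.5568*sin(c) + 20.9764)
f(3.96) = -0.38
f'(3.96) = -0.55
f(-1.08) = -0.49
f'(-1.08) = 0.27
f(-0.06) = 0.39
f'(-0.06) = 1.15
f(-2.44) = -0.31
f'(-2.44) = -0.72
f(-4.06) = 0.86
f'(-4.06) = -0.04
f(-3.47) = 0.72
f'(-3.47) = -0.55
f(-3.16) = 0.47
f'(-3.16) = -1.05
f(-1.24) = -0.52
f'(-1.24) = 0.15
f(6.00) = 0.11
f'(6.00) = 1.23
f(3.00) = 0.59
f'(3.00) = -0.86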